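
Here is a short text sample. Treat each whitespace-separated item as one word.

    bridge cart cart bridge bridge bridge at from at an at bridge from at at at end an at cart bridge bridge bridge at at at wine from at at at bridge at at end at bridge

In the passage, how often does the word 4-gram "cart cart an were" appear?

0

Scanning the 34 overlapping 4-gram windows for "cart cart an were":
  (none found)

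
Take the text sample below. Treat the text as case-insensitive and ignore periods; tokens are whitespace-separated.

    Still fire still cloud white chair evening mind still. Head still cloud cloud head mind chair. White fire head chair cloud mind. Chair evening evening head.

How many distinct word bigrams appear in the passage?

22

26 tokens → 25 bigram windows in total.
Repeated bigrams (each contributes count−1 duplicates):
  chair evening: 2
  mind chair: 2
  still cloud: 2
3 duplicate windows → 25 − 3 = 22 distinct.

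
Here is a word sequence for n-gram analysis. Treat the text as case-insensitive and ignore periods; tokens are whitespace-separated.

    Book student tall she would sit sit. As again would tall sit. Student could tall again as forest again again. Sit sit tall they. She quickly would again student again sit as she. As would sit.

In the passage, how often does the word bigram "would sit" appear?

2

Scanning the 35 overlapping bigram windows for "would sit":
  position 5–6: would sit
  position 35–36: would sit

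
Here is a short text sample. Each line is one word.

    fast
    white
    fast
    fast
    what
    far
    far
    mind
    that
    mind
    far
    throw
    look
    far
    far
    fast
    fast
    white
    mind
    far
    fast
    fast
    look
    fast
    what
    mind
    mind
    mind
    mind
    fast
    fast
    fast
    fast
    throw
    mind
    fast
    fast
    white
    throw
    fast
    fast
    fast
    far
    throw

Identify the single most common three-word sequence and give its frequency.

Trigram frequencies (highest first):
  fast fast fast: 3
  far fast fast: 2
  fast fast white: 2
  mind mind mind: 2
  mind fast fast: 2
  fast white fast: 1
  … (30 more, each ≤ 1)

"fast fast fast", 3 times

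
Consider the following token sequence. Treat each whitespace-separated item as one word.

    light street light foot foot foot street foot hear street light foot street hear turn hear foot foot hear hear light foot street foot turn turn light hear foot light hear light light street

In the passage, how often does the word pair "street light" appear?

2

Scanning the 33 overlapping bigram windows for "street light":
  position 2–3: street light
  position 10–11: street light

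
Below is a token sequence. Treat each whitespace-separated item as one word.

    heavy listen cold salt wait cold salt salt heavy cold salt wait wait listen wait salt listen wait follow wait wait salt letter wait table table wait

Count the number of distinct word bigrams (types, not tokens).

27 tokens → 26 bigram windows in total.
Repeated bigrams (each contributes count−1 duplicates):
  cold salt: 3
  listen wait: 2
  salt wait: 2
  wait salt: 2
  wait wait: 2
6 duplicate windows → 26 − 6 = 20 distinct.

20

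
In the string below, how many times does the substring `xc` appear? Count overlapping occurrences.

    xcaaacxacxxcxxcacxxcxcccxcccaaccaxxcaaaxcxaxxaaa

8

Sliding a length-2 window over the 48 characters (47 positions):
  position 1–2: xc
  position 11–12: xc
  position 14–15: xc
  position 19–20: xc
  position 21–22: xc
  position 25–26: xc
  position 35–36: xc
  position 40–41: xc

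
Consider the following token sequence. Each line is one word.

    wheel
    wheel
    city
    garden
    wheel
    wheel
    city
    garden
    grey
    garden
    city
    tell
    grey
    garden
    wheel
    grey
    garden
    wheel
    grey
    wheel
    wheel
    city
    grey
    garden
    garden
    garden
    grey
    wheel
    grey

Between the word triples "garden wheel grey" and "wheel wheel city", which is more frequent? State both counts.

"wheel wheel city" (3 vs 2)

"garden wheel grey": 2 occurrences
"wheel wheel city": 3 occurrences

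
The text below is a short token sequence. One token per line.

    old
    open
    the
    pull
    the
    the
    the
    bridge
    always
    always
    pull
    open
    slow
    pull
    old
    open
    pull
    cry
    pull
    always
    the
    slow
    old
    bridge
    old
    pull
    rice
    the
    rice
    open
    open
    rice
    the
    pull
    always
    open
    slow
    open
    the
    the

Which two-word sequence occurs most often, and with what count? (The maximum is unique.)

Bigram frequencies (highest first):
  the the: 3
  old open: 2
  open the: 2
  the pull: 2
  open slow: 2
  pull always: 2
  … (25 more, each ≤ 2)

"the the", 3 times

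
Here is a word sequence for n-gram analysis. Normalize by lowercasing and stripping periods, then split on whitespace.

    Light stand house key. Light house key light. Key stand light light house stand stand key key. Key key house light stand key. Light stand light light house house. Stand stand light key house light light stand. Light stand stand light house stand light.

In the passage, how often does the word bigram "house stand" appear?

Scanning the 43 overlapping bigram windows for "house stand":
  position 13–14: house stand
  position 29–30: house stand
  position 42–43: house stand

3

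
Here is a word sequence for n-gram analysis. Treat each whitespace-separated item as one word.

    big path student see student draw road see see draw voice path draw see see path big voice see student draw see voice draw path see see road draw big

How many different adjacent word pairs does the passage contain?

24

30 tokens → 29 bigram windows in total.
Repeated bigrams (each contributes count−1 duplicates):
  see see: 3
  draw see: 2
  see student: 2
  student draw: 2
5 duplicate windows → 29 − 5 = 24 distinct.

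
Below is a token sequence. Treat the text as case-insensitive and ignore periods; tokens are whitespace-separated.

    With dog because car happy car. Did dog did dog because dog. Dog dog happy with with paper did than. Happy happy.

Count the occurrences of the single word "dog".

6

Scanning the 22 tokens for "dog":
  position 2: dog
  position 8: dog
  position 10: dog
  position 12: dog
  position 13: dog
  position 14: dog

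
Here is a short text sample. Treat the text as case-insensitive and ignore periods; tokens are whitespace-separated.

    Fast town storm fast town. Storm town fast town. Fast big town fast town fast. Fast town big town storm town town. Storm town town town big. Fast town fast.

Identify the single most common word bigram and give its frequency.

"fast town", 6 times

Bigram frequencies (highest first):
  fast town: 6
  town fast: 5
  town storm: 4
  storm town: 3
  town town: 3
  big town: 2
  … (5 more, each ≤ 2)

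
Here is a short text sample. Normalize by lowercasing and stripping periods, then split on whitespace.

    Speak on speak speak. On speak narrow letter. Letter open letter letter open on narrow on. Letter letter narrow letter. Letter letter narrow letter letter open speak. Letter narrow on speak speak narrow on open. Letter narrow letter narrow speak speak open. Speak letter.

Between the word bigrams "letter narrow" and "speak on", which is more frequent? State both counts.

"letter narrow": 5 occurrences
"speak on": 2 occurrences

"letter narrow" (5 vs 2)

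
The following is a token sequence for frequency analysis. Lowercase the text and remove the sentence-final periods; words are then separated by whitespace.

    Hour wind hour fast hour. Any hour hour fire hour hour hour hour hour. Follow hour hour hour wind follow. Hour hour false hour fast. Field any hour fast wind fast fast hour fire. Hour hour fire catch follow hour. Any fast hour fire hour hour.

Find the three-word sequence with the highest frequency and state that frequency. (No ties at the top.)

Trigram frequencies (highest first):
  hour hour hour: 4
  hour fire hour: 3
  fire hour hour: 3
  hour hour fire: 2
  follow hour hour: 2
  fast hour fire: 2
  … (28 more, each ≤ 1)

"hour hour hour", 4 times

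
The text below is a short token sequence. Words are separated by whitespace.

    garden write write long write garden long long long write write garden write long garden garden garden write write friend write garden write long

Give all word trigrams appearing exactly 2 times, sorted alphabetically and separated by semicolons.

garden write long; garden write write; write garden write

Trigram counts meeting the condition (exactly 2 times):
  garden write long: 2
  garden write write: 2
  write garden write: 2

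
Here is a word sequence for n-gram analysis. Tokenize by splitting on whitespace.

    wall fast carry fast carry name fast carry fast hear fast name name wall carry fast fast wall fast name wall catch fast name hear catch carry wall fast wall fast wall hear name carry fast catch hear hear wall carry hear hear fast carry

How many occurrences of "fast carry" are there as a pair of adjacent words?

4

Scanning the 44 overlapping bigram windows for "fast carry":
  position 2–3: fast carry
  position 4–5: fast carry
  position 7–8: fast carry
  position 44–45: fast carry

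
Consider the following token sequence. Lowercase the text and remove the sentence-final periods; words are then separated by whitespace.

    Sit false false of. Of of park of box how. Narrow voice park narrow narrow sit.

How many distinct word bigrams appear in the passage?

14

16 tokens → 15 bigram windows in total.
Repeated bigrams (each contributes count−1 duplicates):
  of of: 2
1 duplicate windows → 15 − 1 = 14 distinct.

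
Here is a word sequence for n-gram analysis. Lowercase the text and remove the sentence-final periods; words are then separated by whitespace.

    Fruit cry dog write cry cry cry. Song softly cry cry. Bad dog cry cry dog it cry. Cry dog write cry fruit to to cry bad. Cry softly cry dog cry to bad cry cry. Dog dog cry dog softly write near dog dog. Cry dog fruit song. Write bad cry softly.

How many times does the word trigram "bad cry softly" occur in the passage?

2

Scanning the 51 overlapping trigram windows for "bad cry softly":
  position 27–29: bad cry softly
  position 51–53: bad cry softly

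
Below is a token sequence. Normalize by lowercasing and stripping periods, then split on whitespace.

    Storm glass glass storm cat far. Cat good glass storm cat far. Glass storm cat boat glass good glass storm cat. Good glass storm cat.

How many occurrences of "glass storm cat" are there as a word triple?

5

Scanning the 23 overlapping trigram windows for "glass storm cat":
  position 3–5: glass storm cat
  position 9–11: glass storm cat
  position 13–15: glass storm cat
  position 19–21: glass storm cat
  position 23–25: glass storm cat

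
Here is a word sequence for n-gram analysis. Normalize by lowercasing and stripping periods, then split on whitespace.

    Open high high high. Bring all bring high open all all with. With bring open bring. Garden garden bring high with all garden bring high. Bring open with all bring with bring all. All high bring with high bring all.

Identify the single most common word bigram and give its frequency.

"high bring", 4 times

Bigram frequencies (highest first):
  high bring: 4
  bring all: 3
  bring high: 3
  high high: 2
  all bring: 2
  all all: 2
  … (18 more, each ≤ 2)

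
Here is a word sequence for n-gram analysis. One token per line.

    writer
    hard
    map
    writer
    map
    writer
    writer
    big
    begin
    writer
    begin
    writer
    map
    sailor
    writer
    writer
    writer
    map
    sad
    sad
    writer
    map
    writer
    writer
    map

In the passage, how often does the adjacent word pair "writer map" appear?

Scanning the 24 overlapping bigram windows for "writer map":
  position 4–5: writer map
  position 12–13: writer map
  position 17–18: writer map
  position 21–22: writer map
  position 24–25: writer map

5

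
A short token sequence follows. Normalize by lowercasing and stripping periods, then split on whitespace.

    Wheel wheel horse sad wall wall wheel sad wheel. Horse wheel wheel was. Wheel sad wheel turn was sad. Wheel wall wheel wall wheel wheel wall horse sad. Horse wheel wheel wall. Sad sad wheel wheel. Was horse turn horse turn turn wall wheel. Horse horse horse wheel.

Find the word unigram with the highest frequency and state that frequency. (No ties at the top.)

Unigram frequencies (highest first):
  wheel: 18
  horse: 9
  sad: 7
  wall: 7
  turn: 4
  was: 3

"wheel", 18 times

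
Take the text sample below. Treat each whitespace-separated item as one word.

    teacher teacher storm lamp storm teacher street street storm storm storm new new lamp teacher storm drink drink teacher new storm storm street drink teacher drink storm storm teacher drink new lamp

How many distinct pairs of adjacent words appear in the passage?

23

32 tokens → 31 bigram windows in total.
Repeated bigrams (each contributes count−1 duplicates):
  storm storm: 4
  drink teacher: 2
  new lamp: 2
  storm teacher: 2
  teacher drink: 2
  teacher storm: 2
8 duplicate windows → 31 − 8 = 23 distinct.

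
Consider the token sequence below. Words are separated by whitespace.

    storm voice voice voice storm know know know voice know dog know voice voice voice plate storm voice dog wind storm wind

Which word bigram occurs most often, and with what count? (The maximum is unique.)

"voice voice", 4 times

Bigram frequencies (highest first):
  voice voice: 4
  storm voice: 2
  know know: 2
  know voice: 2
  voice storm: 1
  storm know: 1
  … (9 more, each ≤ 1)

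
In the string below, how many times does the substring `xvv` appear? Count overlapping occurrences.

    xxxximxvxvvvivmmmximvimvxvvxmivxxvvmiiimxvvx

Sliding a length-3 window over the 44 characters (42 positions):
  position 9–11: xvv
  position 25–27: xvv
  position 33–35: xvv
  position 41–43: xvv

4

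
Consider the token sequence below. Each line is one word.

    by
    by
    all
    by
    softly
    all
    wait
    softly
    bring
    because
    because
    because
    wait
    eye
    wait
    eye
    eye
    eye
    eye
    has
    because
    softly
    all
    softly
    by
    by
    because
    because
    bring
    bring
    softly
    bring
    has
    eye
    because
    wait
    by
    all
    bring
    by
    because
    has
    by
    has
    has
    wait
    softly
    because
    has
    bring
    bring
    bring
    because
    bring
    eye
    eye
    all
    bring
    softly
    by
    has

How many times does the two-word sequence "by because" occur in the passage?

Scanning the 60 overlapping bigram windows for "by because":
  position 26–27: by because
  position 40–41: by because

2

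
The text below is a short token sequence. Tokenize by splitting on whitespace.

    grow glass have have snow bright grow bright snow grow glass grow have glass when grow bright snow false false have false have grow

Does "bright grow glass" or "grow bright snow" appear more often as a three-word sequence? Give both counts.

"grow bright snow" (2 vs 0)

"bright grow glass": 0 occurrences
"grow bright snow": 2 occurrences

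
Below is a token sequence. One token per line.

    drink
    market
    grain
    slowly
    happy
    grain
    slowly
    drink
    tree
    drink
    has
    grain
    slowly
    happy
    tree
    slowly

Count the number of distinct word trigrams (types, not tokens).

16 tokens → 14 trigram windows in total.
Repeated trigrams (each contributes count−1 duplicates):
  grain slowly happy: 2
1 duplicate windows → 14 − 1 = 13 distinct.

13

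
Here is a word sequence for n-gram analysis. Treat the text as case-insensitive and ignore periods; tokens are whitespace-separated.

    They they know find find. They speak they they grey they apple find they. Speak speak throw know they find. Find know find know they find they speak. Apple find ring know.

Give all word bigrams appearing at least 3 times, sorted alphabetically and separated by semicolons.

Bigram counts meeting the condition (at least 3 times):
  find they: 3
  they speak: 3

find they; they speak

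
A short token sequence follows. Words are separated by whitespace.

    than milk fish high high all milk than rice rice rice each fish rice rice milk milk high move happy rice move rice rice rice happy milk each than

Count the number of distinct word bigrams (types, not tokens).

24

29 tokens → 28 bigram windows in total.
Repeated bigrams (each contributes count−1 duplicates):
  rice rice: 5
4 duplicate windows → 28 − 4 = 24 distinct.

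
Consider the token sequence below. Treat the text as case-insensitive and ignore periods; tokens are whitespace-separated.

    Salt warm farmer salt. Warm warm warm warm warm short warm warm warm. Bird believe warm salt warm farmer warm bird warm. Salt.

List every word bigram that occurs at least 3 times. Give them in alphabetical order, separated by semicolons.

Bigram counts meeting the condition (at least 3 times):
  salt warm: 3
  warm warm: 6

salt warm; warm warm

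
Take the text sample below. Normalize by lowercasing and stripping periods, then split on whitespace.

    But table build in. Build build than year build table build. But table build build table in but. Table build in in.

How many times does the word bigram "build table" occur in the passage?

Scanning the 21 overlapping bigram windows for "build table":
  position 9–10: build table
  position 15–16: build table

2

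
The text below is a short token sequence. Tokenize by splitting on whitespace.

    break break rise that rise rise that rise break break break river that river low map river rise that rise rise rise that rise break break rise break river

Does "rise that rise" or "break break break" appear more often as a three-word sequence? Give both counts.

"rise that rise" (4 vs 1)

"rise that rise": 4 occurrences
"break break break": 1 occurrence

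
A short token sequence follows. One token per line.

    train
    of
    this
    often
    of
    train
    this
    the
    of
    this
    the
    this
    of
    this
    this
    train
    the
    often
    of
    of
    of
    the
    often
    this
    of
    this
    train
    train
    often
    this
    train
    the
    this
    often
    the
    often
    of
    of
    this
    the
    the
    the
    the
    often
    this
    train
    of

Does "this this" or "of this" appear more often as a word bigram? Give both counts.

"of this" (5 vs 1)

"this this": 1 occurrence
"of this": 5 occurrences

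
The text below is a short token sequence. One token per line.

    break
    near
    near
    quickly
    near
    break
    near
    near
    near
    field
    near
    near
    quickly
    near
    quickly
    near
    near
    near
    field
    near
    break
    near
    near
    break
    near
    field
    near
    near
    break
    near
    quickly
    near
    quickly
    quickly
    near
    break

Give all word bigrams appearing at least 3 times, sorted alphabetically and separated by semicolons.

Bigram counts meeting the condition (at least 3 times):
  break near: 5
  field near: 3
  near break: 5
  near field: 3
  near near: 8
  near quickly: 5
  quickly near: 5

break near; field near; near break; near field; near near; near quickly; quickly near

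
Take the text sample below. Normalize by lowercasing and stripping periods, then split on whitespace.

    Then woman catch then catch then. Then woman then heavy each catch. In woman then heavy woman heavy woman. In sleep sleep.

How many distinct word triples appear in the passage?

19

22 tokens → 20 trigram windows in total.
Repeated trigrams (each contributes count−1 duplicates):
  woman then heavy: 2
1 duplicate windows → 20 − 1 = 19 distinct.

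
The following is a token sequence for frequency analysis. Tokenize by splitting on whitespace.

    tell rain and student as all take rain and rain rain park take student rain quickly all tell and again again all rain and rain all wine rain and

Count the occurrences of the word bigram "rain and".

4

Scanning the 28 overlapping bigram windows for "rain and":
  position 2–3: rain and
  position 8–9: rain and
  position 23–24: rain and
  position 28–29: rain and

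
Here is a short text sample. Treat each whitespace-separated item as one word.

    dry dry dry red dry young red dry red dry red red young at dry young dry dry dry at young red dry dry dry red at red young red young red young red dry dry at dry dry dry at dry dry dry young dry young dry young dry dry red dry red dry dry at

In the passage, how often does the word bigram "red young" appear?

Scanning the 56 overlapping bigram windows for "red young":
  position 12–13: red young
  position 28–29: red young
  position 30–31: red young
  position 32–33: red young

4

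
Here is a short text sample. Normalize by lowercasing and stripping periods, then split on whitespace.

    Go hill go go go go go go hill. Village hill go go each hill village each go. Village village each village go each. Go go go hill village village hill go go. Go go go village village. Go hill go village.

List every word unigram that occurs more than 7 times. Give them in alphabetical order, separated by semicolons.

Unigram counts meeting the condition (more than 7 times):
  go: 21
  village: 10

go; village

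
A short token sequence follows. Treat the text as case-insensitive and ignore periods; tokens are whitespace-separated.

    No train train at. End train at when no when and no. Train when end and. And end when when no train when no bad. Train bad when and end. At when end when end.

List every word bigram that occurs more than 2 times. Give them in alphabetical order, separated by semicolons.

no train; when end; when no

Bigram counts meeting the condition (more than 2 times):
  no train: 3
  when end: 3
  when no: 3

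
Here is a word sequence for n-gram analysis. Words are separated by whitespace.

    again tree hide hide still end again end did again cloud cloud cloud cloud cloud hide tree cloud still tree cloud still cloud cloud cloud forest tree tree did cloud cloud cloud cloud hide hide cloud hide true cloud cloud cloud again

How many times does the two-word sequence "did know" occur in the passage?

0

Scanning the 41 overlapping bigram windows for "did know":
  (none found)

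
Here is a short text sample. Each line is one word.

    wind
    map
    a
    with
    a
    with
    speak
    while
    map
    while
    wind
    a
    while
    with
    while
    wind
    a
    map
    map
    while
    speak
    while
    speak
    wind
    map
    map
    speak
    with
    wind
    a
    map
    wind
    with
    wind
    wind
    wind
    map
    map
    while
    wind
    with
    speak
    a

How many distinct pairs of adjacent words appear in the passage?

24

43 tokens → 42 bigram windows in total.
Repeated bigrams (each contributes count−1 duplicates):
  map map: 3
  map while: 3
  while wind: 3
  wind a: 3
  wind map: 3
  a map: 2
  a with: 2
  speak while: 2
  … (5 more repeated)
18 duplicate windows → 42 − 18 = 24 distinct.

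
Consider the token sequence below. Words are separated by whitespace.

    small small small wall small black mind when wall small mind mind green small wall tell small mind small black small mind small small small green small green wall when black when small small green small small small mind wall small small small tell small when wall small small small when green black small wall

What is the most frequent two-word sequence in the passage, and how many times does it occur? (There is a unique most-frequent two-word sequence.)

"small small", 11 times

Bigram frequencies (highest first):
  small small: 11
  wall small: 4
  small mind: 4
  small wall: 3
  green small: 3
  small green: 3
  … (20 more, each ≤ 2)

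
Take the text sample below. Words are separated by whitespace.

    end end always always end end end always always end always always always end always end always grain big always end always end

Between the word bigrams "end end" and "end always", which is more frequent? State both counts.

"end always" (6 vs 3)

"end end": 3 occurrences
"end always": 6 occurrences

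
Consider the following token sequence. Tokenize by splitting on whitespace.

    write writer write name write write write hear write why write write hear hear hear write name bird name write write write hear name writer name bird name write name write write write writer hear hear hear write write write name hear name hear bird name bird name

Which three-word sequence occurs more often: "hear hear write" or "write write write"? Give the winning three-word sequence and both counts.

"hear hear write": 2 occurrences
"write write write": 4 occurrences

"write write write" (4 vs 2)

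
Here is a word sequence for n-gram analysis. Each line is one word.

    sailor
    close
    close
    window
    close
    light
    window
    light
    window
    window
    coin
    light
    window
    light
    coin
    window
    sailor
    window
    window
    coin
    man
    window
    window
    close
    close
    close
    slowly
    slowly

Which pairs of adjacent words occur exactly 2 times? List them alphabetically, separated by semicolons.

Bigram counts meeting the condition (exactly 2 times):
  window close: 2
  window coin: 2
  window light: 2

window close; window coin; window light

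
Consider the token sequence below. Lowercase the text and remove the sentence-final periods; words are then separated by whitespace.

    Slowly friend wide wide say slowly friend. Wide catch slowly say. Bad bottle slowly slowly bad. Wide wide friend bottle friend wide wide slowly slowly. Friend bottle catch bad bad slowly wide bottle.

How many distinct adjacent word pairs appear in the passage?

33 tokens → 32 bigram windows in total.
Repeated bigrams (each contributes count−1 duplicates):
  friend wide: 3
  slowly friend: 3
  wide wide: 3
  friend bottle: 2
  slowly slowly: 2
8 duplicate windows → 32 − 8 = 24 distinct.

24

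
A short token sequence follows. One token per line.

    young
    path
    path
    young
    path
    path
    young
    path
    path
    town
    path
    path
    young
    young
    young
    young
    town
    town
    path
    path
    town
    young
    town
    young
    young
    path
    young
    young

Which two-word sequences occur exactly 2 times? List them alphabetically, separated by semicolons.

path town; town path; town young; young town

Bigram counts meeting the condition (exactly 2 times):
  path town: 2
  town path: 2
  town young: 2
  young town: 2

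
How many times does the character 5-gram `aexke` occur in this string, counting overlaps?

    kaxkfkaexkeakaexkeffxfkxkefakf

Sliding a length-5 window over the 30 characters (26 positions):
  position 7–11: aexke
  position 14–18: aexke

2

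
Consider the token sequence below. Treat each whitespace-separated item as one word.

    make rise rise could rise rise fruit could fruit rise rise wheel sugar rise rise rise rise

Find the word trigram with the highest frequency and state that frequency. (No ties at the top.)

Trigram frequencies (highest first):
  rise rise rise: 2
  make rise rise: 1
  rise rise could: 1
  rise could rise: 1
  could rise rise: 1
  rise rise fruit: 1
  … (8 more, each ≤ 1)

"rise rise rise", 2 times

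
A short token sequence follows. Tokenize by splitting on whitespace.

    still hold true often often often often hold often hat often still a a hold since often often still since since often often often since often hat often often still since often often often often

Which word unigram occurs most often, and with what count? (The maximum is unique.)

"often", 18 times

Unigram frequencies (highest first):
  often: 18
  since: 5
  still: 4
  hold: 3
  hat: 2
  a: 2
  … (1 more, each ≤ 1)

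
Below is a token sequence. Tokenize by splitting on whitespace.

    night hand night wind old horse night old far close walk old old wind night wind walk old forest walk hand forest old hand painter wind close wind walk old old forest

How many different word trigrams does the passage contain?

28

32 tokens → 30 trigram windows in total.
Repeated trigrams (each contributes count−1 duplicates):
  walk old old: 2
  wind walk old: 2
2 duplicate windows → 30 − 2 = 28 distinct.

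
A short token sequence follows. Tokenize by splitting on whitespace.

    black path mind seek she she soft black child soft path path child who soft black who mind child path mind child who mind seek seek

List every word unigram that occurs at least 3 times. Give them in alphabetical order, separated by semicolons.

Unigram counts meeting the condition (at least 3 times):
  black: 3
  child: 4
  mind: 4
  path: 4
  seek: 3
  soft: 3
  who: 3

black; child; mind; path; seek; soft; who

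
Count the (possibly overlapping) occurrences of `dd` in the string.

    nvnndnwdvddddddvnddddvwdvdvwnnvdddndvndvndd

11

Sliding a length-2 window over the 43 characters (42 positions):
  position 10–11: dd
  position 11–12: dd
  position 12–13: dd
  position 13–14: dd
  position 14–15: dd
  position 18–19: dd
  position 19–20: dd
  position 20–21: dd
  position 32–33: dd
  position 33–34: dd
  … (1 more)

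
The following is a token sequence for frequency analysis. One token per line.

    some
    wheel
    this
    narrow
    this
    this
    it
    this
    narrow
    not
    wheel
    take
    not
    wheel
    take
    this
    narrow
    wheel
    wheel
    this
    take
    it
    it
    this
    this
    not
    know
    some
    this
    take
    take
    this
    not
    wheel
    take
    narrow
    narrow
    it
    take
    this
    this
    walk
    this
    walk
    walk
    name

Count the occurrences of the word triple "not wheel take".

3

Scanning the 44 overlapping trigram windows for "not wheel take":
  position 10–12: not wheel take
  position 13–15: not wheel take
  position 33–35: not wheel take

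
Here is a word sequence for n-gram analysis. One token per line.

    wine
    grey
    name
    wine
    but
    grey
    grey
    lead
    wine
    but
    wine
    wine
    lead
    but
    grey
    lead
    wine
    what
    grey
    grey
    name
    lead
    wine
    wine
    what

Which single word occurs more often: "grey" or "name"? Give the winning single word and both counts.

"grey": 6 occurrences
"name": 2 occurrences

"grey" (6 vs 2)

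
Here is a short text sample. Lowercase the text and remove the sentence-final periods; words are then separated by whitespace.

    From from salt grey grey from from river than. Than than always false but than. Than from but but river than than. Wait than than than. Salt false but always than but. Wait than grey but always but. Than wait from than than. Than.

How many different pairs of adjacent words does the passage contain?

29

44 tokens → 43 bigram windows in total.
Repeated bigrams (each contributes count−1 duplicates):
  than than: 8
  but always: 2
  but than: 2
  false but: 2
  from from: 2
  river than: 2
  than wait: 2
  wait than: 2
14 duplicate windows → 43 − 14 = 29 distinct.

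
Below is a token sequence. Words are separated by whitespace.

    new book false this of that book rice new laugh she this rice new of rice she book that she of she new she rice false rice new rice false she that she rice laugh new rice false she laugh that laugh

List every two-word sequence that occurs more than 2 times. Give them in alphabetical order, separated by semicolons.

rice false; rice new

Bigram counts meeting the condition (more than 2 times):
  rice false: 3
  rice new: 3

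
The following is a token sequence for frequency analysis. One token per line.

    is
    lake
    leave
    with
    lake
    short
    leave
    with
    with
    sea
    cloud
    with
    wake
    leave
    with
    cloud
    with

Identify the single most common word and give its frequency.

"with", 6 times

Unigram frequencies (highest first):
  with: 6
  leave: 3
  lake: 2
  cloud: 2
  is: 1
  short: 1
  … (2 more, each ≤ 1)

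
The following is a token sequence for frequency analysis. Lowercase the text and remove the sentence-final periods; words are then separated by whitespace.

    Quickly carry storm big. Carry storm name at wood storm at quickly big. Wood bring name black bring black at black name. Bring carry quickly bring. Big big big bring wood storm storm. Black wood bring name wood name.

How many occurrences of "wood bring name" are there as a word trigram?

2

Scanning the 37 overlapping trigram windows for "wood bring name":
  position 14–16: wood bring name
  position 35–37: wood bring name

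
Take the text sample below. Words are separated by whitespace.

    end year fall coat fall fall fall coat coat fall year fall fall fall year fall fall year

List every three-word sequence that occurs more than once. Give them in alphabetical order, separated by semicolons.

Trigram counts meeting the condition (more than once):
  fall fall fall: 2
  fall fall year: 2
  fall year fall: 2
  year fall fall: 2

fall fall fall; fall fall year; fall year fall; year fall fall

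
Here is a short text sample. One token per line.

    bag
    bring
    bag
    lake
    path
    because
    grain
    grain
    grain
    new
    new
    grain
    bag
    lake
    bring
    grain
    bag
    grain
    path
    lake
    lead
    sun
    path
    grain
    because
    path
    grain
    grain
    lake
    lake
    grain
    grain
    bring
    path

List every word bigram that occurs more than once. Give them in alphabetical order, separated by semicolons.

bag lake; grain bag; grain grain; path grain

Bigram counts meeting the condition (more than once):
  bag lake: 2
  grain bag: 2
  grain grain: 4
  path grain: 2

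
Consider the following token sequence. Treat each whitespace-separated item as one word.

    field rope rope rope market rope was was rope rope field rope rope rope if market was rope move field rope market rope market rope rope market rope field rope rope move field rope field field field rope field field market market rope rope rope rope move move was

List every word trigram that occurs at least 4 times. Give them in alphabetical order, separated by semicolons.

Trigram counts meeting the condition (at least 4 times):
  rope market rope: 4
  rope rope rope: 4

rope market rope; rope rope rope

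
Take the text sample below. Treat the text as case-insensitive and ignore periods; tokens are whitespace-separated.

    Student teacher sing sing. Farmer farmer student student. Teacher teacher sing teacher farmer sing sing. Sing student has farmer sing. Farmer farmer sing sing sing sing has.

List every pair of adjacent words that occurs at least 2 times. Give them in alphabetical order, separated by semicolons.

farmer farmer; farmer sing; sing farmer; sing sing; student teacher; teacher sing

Bigram counts meeting the condition (at least 2 times):
  farmer farmer: 2
  farmer sing: 3
  sing farmer: 2
  sing sing: 6
  student teacher: 2
  teacher sing: 2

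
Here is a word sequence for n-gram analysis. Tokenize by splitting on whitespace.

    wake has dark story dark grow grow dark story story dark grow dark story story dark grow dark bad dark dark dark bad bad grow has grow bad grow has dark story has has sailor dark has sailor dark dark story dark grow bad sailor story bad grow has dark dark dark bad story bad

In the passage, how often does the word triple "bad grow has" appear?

Scanning the 53 overlapping trigram windows for "bad grow has":
  position 24–26: bad grow has
  position 28–30: bad grow has
  position 47–49: bad grow has

3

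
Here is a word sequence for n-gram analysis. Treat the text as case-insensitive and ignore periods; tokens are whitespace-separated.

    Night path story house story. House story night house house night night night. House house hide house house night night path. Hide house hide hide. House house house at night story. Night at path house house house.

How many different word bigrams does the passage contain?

19

37 tokens → 36 bigram windows in total.
Repeated bigrams (each contributes count−1 duplicates):
  house house: 7
  hide house: 3
  night night: 3
  house hide: 2
  house night: 2
  house story: 2
  night house: 2
  night path: 2
  … (2 more repeated)
17 duplicate windows → 36 − 17 = 19 distinct.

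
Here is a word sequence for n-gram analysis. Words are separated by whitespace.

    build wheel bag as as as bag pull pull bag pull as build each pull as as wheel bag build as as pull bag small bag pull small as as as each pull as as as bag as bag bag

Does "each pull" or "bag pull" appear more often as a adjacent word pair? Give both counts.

"each pull": 2 occurrences
"bag pull": 3 occurrences

"bag pull" (3 vs 2)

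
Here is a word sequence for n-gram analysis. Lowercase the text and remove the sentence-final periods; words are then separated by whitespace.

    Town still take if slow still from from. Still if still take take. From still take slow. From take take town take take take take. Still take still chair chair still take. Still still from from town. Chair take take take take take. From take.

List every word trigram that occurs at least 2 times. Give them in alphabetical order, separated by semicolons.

Trigram counts meeting the condition (at least 2 times):
  still from from: 2
  still take still: 2
  take take from: 2
  take take take: 5

still from from; still take still; take take from; take take take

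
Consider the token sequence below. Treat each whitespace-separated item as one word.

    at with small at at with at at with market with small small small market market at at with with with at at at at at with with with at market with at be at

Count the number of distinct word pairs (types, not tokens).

15

35 tokens → 34 bigram windows in total.
Repeated bigrams (each contributes count−1 duplicates):
  at at: 7
  at with: 5
  with at: 4
  with with: 4
  market with: 2
  small small: 2
  with small: 2
19 duplicate windows → 34 − 19 = 15 distinct.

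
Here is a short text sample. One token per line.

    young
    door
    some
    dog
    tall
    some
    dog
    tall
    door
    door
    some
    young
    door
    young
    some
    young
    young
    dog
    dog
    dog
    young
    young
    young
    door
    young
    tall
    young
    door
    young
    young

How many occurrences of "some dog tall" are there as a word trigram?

2

Scanning the 28 overlapping trigram windows for "some dog tall":
  position 3–5: some dog tall
  position 6–8: some dog tall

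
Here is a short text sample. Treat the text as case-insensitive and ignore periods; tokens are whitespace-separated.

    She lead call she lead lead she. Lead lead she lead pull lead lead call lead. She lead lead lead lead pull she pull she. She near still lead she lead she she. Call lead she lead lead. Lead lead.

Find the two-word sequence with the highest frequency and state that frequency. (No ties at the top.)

Bigram frequencies (highest first):
  lead lead: 9
  she lead: 7
  lead she: 6
  lead call: 2
  lead pull: 2
  call lead: 2
  … (9 more, each ≤ 2)

"lead lead", 9 times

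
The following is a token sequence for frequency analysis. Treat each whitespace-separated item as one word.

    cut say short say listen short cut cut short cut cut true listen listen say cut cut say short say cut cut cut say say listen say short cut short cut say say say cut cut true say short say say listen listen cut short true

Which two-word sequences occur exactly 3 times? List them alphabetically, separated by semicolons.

Bigram counts meeting the condition (exactly 3 times):
  cut short: 3
  say cut: 3
  say listen: 3
  short say: 3

cut short; say cut; say listen; short say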